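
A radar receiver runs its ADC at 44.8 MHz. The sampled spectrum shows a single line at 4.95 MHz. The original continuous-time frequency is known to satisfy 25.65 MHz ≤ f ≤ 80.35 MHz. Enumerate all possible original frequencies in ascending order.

39.85 MHz, 49.75 MHz

Frequencies that alias to 4.95 MHz are k·fs ± 4.95 MHz for integer k ≥ 0.
k=0: 4.95 MHz.
k=1: 39.85 MHz, 49.75 MHz.
k=2: 84.65 MHz, 94.55 MHz.
Within [25.65 MHz, 80.35 MHz]: 39.85 MHz, 49.75 MHz.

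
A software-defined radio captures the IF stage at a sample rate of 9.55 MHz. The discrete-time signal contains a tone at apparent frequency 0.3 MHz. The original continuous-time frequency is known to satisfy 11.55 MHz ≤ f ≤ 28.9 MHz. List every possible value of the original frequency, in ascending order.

18.8 MHz, 19.4 MHz, 28.35 MHz

Frequencies that alias to 0.3 MHz are k·fs ± 0.3 MHz for integer k ≥ 0.
k=0: 0.3 MHz.
k=1: 9.25 MHz, 9.85 MHz.
k=2: 18.8 MHz, 19.4 MHz.
k=3: 28.35 MHz, 28.95 MHz.
k=4: 37.9 MHz, 38.5 MHz.
Within [11.55 MHz, 28.9 MHz]: 18.8 MHz, 19.4 MHz, 28.35 MHz.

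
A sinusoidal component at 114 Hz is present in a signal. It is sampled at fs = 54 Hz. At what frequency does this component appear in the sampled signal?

6 Hz

114 Hz mod fs = 6 Hz.
6 Hz ≤ fs/2 = 27 Hz, appears at 6 Hz.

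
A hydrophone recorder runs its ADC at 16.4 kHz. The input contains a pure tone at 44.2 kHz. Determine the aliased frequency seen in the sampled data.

44.2 kHz mod fs = 11.4 kHz.
11.4 kHz > fs/2 = 8.2 kHz, folds to fs − 11.4 kHz = 5 kHz.

5 kHz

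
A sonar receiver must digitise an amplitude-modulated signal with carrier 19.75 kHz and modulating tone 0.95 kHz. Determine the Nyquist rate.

41.4 kHz

AM sidebands sit at fc ± fm = 18.8 kHz and 20.7 kHz.
Highest-frequency component: 20.7 kHz.
Nyquist rate = 2 × 20.7 kHz = 41.4 kHz.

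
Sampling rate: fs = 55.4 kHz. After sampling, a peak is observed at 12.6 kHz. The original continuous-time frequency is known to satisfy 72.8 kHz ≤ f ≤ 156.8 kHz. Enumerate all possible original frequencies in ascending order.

Frequencies that alias to 12.6 kHz are k·fs ± 12.6 kHz for integer k ≥ 0.
k=0: 12.6 kHz.
k=1: 42.8 kHz, 68 kHz.
k=2: 98.2 kHz, 123.4 kHz.
k=3: 153.6 kHz, 178.8 kHz.
k=4: 209 kHz, 234.2 kHz.
Within [72.8 kHz, 156.8 kHz]: 98.2 kHz, 123.4 kHz, 153.6 kHz.

98.2 kHz, 123.4 kHz, 153.6 kHz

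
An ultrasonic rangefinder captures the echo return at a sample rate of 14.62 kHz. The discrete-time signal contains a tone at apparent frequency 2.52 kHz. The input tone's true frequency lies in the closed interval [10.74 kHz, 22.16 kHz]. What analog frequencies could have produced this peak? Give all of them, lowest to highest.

12.1 kHz, 17.14 kHz

Frequencies that alias to 2.52 kHz are k·fs ± 2.52 kHz for integer k ≥ 0.
k=0: 2.52 kHz.
k=1: 12.1 kHz, 17.14 kHz.
k=2: 26.72 kHz, 31.76 kHz.
Within [10.74 kHz, 22.16 kHz]: 12.1 kHz, 17.14 kHz.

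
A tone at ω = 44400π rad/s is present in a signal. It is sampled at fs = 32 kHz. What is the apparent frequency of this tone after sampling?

ω = 44400π rad/s → f = ω/(2π) = 22200 Hz = 22.2 kHz.
22.2 kHz > fs/2 = 16 kHz, folds to fs − 22.2 kHz = 9.8 kHz.

9.8 kHz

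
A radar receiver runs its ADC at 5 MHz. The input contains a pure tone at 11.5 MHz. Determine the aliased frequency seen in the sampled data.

11.5 MHz mod fs = 1.5 MHz.
1.5 MHz ≤ fs/2 = 2.5 MHz, appears at 1.5 MHz.

1.5 MHz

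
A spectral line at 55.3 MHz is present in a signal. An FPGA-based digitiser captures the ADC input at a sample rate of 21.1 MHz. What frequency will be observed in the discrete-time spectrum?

55.3 MHz mod fs = 13.1 MHz.
13.1 MHz > fs/2 = 10.55 MHz, folds to fs − 13.1 MHz = 8 MHz.

8 MHz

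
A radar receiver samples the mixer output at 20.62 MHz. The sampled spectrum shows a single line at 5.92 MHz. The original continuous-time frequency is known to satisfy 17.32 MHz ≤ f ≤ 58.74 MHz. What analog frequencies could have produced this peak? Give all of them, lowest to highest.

Frequencies that alias to 5.92 MHz are k·fs ± 5.92 MHz for integer k ≥ 0.
k=0: 5.92 MHz.
k=1: 14.7 MHz, 26.54 MHz.
k=2: 35.32 MHz, 47.16 MHz.
k=3: 55.94 MHz, 67.78 MHz.
k=4: 76.56 MHz, 88.4 MHz.
Within [17.32 MHz, 58.74 MHz]: 26.54 MHz, 35.32 MHz, 47.16 MHz, 55.94 MHz.

26.54 MHz, 35.32 MHz, 47.16 MHz, 55.94 MHz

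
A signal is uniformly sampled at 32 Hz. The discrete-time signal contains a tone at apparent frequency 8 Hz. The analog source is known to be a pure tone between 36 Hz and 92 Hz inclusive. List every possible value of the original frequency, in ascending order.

Frequencies that alias to 8 Hz are k·fs ± 8 Hz for integer k ≥ 0.
k=0: 8 Hz.
k=1: 24 Hz, 40 Hz.
k=2: 56 Hz, 72 Hz.
k=3: 88 Hz, 104 Hz.
k=4: 120 Hz, 136 Hz.
Within [36 Hz, 92 Hz]: 40 Hz, 56 Hz, 72 Hz, 88 Hz.

40 Hz, 56 Hz, 72 Hz, 88 Hz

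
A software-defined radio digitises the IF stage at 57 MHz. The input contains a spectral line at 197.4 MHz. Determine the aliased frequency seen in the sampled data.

26.4 MHz

197.4 MHz mod fs = 26.4 MHz.
26.4 MHz ≤ fs/2 = 28.5 MHz, appears at 26.4 MHz.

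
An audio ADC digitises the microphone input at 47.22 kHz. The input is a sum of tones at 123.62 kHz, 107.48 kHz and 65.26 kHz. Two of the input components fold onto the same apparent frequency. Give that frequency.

18.04 kHz

fs/2 = 23.61 kHz.
123.62 kHz mod fs = 29.18 kHz.
29.18 kHz > fs/2 = 23.61 kHz, folds to fs − 29.18 kHz = 18.04 kHz.
107.48 kHz mod fs = 13.04 kHz.
13.04 kHz ≤ fs/2 = 23.61 kHz, appears at 13.04 kHz.
65.26 kHz mod fs = 18.04 kHz.
18.04 kHz ≤ fs/2 = 23.61 kHz, appears at 18.04 kHz.
65.26 kHz and 123.62 kHz both map to 18.04 kHz.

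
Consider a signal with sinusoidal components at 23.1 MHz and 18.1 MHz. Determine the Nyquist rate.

Highest-frequency component: 23.1 MHz.
Nyquist rate = 2 × 23.1 MHz = 46.2 MHz.

46.2 MHz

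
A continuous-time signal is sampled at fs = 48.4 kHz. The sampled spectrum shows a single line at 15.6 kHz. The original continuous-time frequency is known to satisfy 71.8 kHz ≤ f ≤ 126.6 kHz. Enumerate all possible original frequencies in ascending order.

Frequencies that alias to 15.6 kHz are k·fs ± 15.6 kHz for integer k ≥ 0.
k=0: 15.6 kHz.
k=1: 32.8 kHz, 64 kHz.
k=2: 81.2 kHz, 112.4 kHz.
k=3: 129.6 kHz, 160.8 kHz.
Within [71.8 kHz, 126.6 kHz]: 81.2 kHz, 112.4 kHz.

81.2 kHz, 112.4 kHz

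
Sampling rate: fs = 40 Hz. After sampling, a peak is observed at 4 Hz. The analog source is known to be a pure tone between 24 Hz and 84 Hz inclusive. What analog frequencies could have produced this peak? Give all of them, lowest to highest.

Frequencies that alias to 4 Hz are k·fs ± 4 Hz for integer k ≥ 0.
k=0: 4 Hz.
k=1: 36 Hz, 44 Hz.
k=2: 76 Hz, 84 Hz.
k=3: 116 Hz, 124 Hz.
Within [24 Hz, 84 Hz]: 36 Hz, 44 Hz, 76 Hz, 84 Hz.

36 Hz, 44 Hz, 76 Hz, 84 Hz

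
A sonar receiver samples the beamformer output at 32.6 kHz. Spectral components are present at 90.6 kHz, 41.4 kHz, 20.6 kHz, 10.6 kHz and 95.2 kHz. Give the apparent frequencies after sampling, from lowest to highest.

2.6 kHz, 7.2 kHz, 8.8 kHz, 10.6 kHz, 12 kHz

fs/2 = 16.3 kHz.
90.6 kHz mod fs = 25.4 kHz.
25.4 kHz > fs/2 = 16.3 kHz, folds to fs − 25.4 kHz = 7.2 kHz.
41.4 kHz mod fs = 8.8 kHz.
8.8 kHz ≤ fs/2 = 16.3 kHz, appears at 8.8 kHz.
20.6 kHz > fs/2 = 16.3 kHz, folds to fs − 20.6 kHz = 12 kHz.
10.6 kHz ≤ fs/2 = 16.3 kHz, passes unchanged.
95.2 kHz mod fs = 30 kHz.
30 kHz > fs/2 = 16.3 kHz, folds to fs − 30 kHz = 2.6 kHz.
Distinct values: {2.6 kHz, 7.2 kHz, 8.8 kHz, 10.6 kHz, 12 kHz}.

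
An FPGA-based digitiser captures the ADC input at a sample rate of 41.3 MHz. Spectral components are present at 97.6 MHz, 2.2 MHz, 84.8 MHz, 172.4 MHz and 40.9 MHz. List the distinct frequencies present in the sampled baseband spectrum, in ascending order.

0.4 MHz, 2.2 MHz, 7.2 MHz, 15 MHz

fs/2 = 20.65 MHz.
97.6 MHz mod fs = 15 MHz.
15 MHz ≤ fs/2 = 20.65 MHz, appears at 15 MHz.
2.2 MHz ≤ fs/2 = 20.65 MHz, passes unchanged.
84.8 MHz mod fs = 2.2 MHz.
2.2 MHz ≤ fs/2 = 20.65 MHz, appears at 2.2 MHz.
172.4 MHz mod fs = 7.2 MHz.
7.2 MHz ≤ fs/2 = 20.65 MHz, appears at 7.2 MHz.
40.9 MHz > fs/2 = 20.65 MHz, folds to fs − 40.9 MHz = 0.4 MHz.
Distinct values: {0.4 MHz, 2.2 MHz, 7.2 MHz, 15 MHz}.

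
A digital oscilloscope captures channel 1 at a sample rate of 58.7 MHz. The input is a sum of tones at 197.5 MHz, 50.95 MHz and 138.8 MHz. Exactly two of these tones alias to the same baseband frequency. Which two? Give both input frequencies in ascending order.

138.8 MHz, 197.5 MHz

fs/2 = 29.35 MHz.
197.5 MHz mod fs = 21.4 MHz.
21.4 MHz ≤ fs/2 = 29.35 MHz, appears at 21.4 MHz.
50.95 MHz > fs/2 = 29.35 MHz, folds to fs − 50.95 MHz = 7.75 MHz.
138.8 MHz mod fs = 21.4 MHz.
21.4 MHz ≤ fs/2 = 29.35 MHz, appears at 21.4 MHz.
138.8 MHz and 197.5 MHz both map to 21.4 MHz.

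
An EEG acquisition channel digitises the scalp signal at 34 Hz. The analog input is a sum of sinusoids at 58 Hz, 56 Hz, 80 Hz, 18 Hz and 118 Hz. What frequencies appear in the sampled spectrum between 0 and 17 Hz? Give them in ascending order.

10 Hz, 12 Hz, 16 Hz

fs/2 = 17 Hz.
58 Hz mod fs = 24 Hz.
24 Hz > fs/2 = 17 Hz, folds to fs − 24 Hz = 10 Hz.
56 Hz mod fs = 22 Hz.
22 Hz > fs/2 = 17 Hz, folds to fs − 22 Hz = 12 Hz.
80 Hz mod fs = 12 Hz.
12 Hz ≤ fs/2 = 17 Hz, appears at 12 Hz.
18 Hz > fs/2 = 17 Hz, folds to fs − 18 Hz = 16 Hz.
118 Hz mod fs = 16 Hz.
16 Hz ≤ fs/2 = 17 Hz, appears at 16 Hz.
Distinct values: {10 Hz, 12 Hz, 16 Hz}.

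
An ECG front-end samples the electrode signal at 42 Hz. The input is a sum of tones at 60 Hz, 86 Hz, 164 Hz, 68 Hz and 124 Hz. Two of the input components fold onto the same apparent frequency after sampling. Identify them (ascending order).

86 Hz, 124 Hz

fs/2 = 21 Hz.
60 Hz mod fs = 18 Hz.
18 Hz ≤ fs/2 = 21 Hz, appears at 18 Hz.
86 Hz mod fs = 2 Hz.
2 Hz ≤ fs/2 = 21 Hz, appears at 2 Hz.
164 Hz mod fs = 38 Hz.
38 Hz > fs/2 = 21 Hz, folds to fs − 38 Hz = 4 Hz.
68 Hz mod fs = 26 Hz.
26 Hz > fs/2 = 21 Hz, folds to fs − 26 Hz = 16 Hz.
124 Hz mod fs = 40 Hz.
40 Hz > fs/2 = 21 Hz, folds to fs − 40 Hz = 2 Hz.
86 Hz and 124 Hz both map to 2 Hz.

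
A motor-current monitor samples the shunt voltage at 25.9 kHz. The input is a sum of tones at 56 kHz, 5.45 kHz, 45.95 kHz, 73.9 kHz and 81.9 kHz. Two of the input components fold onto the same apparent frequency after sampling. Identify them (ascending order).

fs/2 = 12.95 kHz.
56 kHz mod fs = 4.2 kHz.
4.2 kHz ≤ fs/2 = 12.95 kHz, appears at 4.2 kHz.
5.45 kHz ≤ fs/2 = 12.95 kHz, passes unchanged.
45.95 kHz mod fs = 20.05 kHz.
20.05 kHz > fs/2 = 12.95 kHz, folds to fs − 20.05 kHz = 5.85 kHz.
73.9 kHz mod fs = 22.1 kHz.
22.1 kHz > fs/2 = 12.95 kHz, folds to fs − 22.1 kHz = 3.8 kHz.
81.9 kHz mod fs = 4.2 kHz.
4.2 kHz ≤ fs/2 = 12.95 kHz, appears at 4.2 kHz.
56 kHz and 81.9 kHz both map to 4.2 kHz.

56 kHz, 81.9 kHz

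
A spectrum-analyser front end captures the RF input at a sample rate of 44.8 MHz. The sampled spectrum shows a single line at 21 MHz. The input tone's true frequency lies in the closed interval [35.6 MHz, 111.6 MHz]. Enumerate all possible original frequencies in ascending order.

Frequencies that alias to 21 MHz are k·fs ± 21 MHz for integer k ≥ 0.
k=0: 21 MHz.
k=1: 23.8 MHz, 65.8 MHz.
k=2: 68.6 MHz, 110.6 MHz.
k=3: 113.4 MHz, 155.4 MHz.
Within [35.6 MHz, 111.6 MHz]: 65.8 MHz, 68.6 MHz, 110.6 MHz.

65.8 MHz, 68.6 MHz, 110.6 MHz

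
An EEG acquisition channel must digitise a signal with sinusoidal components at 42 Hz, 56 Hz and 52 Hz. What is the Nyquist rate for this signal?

112 Hz

Highest-frequency component: 56 Hz.
Nyquist rate = 2 × 56 Hz = 112 Hz.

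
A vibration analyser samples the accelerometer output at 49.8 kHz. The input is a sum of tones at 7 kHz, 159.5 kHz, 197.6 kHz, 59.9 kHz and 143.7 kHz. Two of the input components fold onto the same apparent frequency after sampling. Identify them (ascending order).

fs/2 = 24.9 kHz.
7 kHz ≤ fs/2 = 24.9 kHz, passes unchanged.
159.5 kHz mod fs = 10.1 kHz.
10.1 kHz ≤ fs/2 = 24.9 kHz, appears at 10.1 kHz.
197.6 kHz mod fs = 48.2 kHz.
48.2 kHz > fs/2 = 24.9 kHz, folds to fs − 48.2 kHz = 1.6 kHz.
59.9 kHz mod fs = 10.1 kHz.
10.1 kHz ≤ fs/2 = 24.9 kHz, appears at 10.1 kHz.
143.7 kHz mod fs = 44.1 kHz.
44.1 kHz > fs/2 = 24.9 kHz, folds to fs − 44.1 kHz = 5.7 kHz.
59.9 kHz and 159.5 kHz both map to 10.1 kHz.

59.9 kHz, 159.5 kHz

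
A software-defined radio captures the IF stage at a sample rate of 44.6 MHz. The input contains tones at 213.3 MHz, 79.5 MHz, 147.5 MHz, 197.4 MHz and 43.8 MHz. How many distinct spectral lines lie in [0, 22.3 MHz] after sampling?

fs/2 = 22.3 MHz.
213.3 MHz mod fs = 34.9 MHz.
34.9 MHz > fs/2 = 22.3 MHz, folds to fs − 34.9 MHz = 9.7 MHz.
79.5 MHz mod fs = 34.9 MHz.
34.9 MHz > fs/2 = 22.3 MHz, folds to fs − 34.9 MHz = 9.7 MHz.
147.5 MHz mod fs = 13.7 MHz.
13.7 MHz ≤ fs/2 = 22.3 MHz, appears at 13.7 MHz.
197.4 MHz mod fs = 19 MHz.
19 MHz ≤ fs/2 = 22.3 MHz, appears at 19 MHz.
43.8 MHz > fs/2 = 22.3 MHz, folds to fs − 43.8 MHz = 0.8 MHz.
Distinct values: {0.8 MHz, 9.7 MHz, 13.7 MHz, 19 MHz} → 4.

4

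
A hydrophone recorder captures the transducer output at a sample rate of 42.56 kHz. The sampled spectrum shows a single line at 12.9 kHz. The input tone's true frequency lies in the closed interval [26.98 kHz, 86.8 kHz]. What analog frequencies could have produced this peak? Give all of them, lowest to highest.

29.66 kHz, 55.46 kHz, 72.22 kHz

Frequencies that alias to 12.9 kHz are k·fs ± 12.9 kHz for integer k ≥ 0.
k=0: 12.9 kHz.
k=1: 29.66 kHz, 55.46 kHz.
k=2: 72.22 kHz, 98.02 kHz.
k=3: 114.78 kHz, 140.58 kHz.
Within [26.98 kHz, 86.8 kHz]: 29.66 kHz, 55.46 kHz, 72.22 kHz.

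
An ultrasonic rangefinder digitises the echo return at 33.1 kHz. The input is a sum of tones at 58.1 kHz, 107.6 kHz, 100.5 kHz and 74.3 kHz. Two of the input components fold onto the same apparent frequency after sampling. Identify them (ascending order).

58.1 kHz, 74.3 kHz

fs/2 = 16.55 kHz.
58.1 kHz mod fs = 25 kHz.
25 kHz > fs/2 = 16.55 kHz, folds to fs − 25 kHz = 8.1 kHz.
107.6 kHz mod fs = 8.3 kHz.
8.3 kHz ≤ fs/2 = 16.55 kHz, appears at 8.3 kHz.
100.5 kHz mod fs = 1.2 kHz.
1.2 kHz ≤ fs/2 = 16.55 kHz, appears at 1.2 kHz.
74.3 kHz mod fs = 8.1 kHz.
8.1 kHz ≤ fs/2 = 16.55 kHz, appears at 8.1 kHz.
58.1 kHz and 74.3 kHz both map to 8.1 kHz.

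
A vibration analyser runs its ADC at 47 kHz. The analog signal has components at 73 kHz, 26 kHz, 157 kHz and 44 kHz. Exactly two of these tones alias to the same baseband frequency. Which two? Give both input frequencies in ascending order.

26 kHz, 73 kHz

fs/2 = 23.5 kHz.
73 kHz mod fs = 26 kHz.
26 kHz > fs/2 = 23.5 kHz, folds to fs − 26 kHz = 21 kHz.
26 kHz > fs/2 = 23.5 kHz, folds to fs − 26 kHz = 21 kHz.
157 kHz mod fs = 16 kHz.
16 kHz ≤ fs/2 = 23.5 kHz, appears at 16 kHz.
44 kHz > fs/2 = 23.5 kHz, folds to fs − 44 kHz = 3 kHz.
26 kHz and 73 kHz both map to 21 kHz.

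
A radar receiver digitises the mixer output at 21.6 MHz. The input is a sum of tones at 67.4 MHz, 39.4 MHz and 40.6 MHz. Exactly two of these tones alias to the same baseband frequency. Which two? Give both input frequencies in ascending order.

fs/2 = 10.8 MHz.
67.4 MHz mod fs = 2.6 MHz.
2.6 MHz ≤ fs/2 = 10.8 MHz, appears at 2.6 MHz.
39.4 MHz mod fs = 17.8 MHz.
17.8 MHz > fs/2 = 10.8 MHz, folds to fs − 17.8 MHz = 3.8 MHz.
40.6 MHz mod fs = 19 MHz.
19 MHz > fs/2 = 10.8 MHz, folds to fs − 19 MHz = 2.6 MHz.
40.6 MHz and 67.4 MHz both map to 2.6 MHz.

40.6 MHz, 67.4 MHz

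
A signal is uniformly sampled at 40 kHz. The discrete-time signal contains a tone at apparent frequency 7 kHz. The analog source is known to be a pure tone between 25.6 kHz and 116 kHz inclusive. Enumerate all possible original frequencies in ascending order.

Frequencies that alias to 7 kHz are k·fs ± 7 kHz for integer k ≥ 0.
k=0: 7 kHz.
k=1: 33 kHz, 47 kHz.
k=2: 73 kHz, 87 kHz.
k=3: 113 kHz, 127 kHz.
k=4: 153 kHz, 167 kHz.
Within [25.6 kHz, 116 kHz]: 33 kHz, 47 kHz, 73 kHz, 87 kHz, 113 kHz.

33 kHz, 47 kHz, 73 kHz, 87 kHz, 113 kHz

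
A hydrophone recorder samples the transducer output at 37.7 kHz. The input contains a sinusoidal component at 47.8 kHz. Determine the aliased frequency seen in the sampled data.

47.8 kHz mod fs = 10.1 kHz.
10.1 kHz ≤ fs/2 = 18.85 kHz, appears at 10.1 kHz.

10.1 kHz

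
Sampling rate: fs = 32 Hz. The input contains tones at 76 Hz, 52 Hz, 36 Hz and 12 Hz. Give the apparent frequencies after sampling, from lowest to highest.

4 Hz, 12 Hz

fs/2 = 16 Hz.
76 Hz mod fs = 12 Hz.
12 Hz ≤ fs/2 = 16 Hz, appears at 12 Hz.
52 Hz mod fs = 20 Hz.
20 Hz > fs/2 = 16 Hz, folds to fs − 20 Hz = 12 Hz.
36 Hz mod fs = 4 Hz.
4 Hz ≤ fs/2 = 16 Hz, appears at 4 Hz.
12 Hz ≤ fs/2 = 16 Hz, passes unchanged.
Distinct values: {4 Hz, 12 Hz}.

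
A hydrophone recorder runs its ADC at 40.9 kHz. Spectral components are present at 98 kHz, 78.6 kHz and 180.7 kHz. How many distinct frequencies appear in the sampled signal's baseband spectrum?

3

fs/2 = 20.45 kHz.
98 kHz mod fs = 16.2 kHz.
16.2 kHz ≤ fs/2 = 20.45 kHz, appears at 16.2 kHz.
78.6 kHz mod fs = 37.7 kHz.
37.7 kHz > fs/2 = 20.45 kHz, folds to fs − 37.7 kHz = 3.2 kHz.
180.7 kHz mod fs = 17.1 kHz.
17.1 kHz ≤ fs/2 = 20.45 kHz, appears at 17.1 kHz.
Distinct values: {3.2 kHz, 16.2 kHz, 17.1 kHz} → 3.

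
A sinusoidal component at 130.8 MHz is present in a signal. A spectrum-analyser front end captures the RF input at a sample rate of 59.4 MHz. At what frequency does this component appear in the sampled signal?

130.8 MHz mod fs = 12 MHz.
12 MHz ≤ fs/2 = 29.7 MHz, appears at 12 MHz.

12 MHz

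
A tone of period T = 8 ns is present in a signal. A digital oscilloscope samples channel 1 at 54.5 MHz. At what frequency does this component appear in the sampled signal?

T = 8 ns → f = 1/T = 125 MHz.
125 MHz mod fs = 16 MHz.
16 MHz ≤ fs/2 = 27.25 MHz, appears at 16 MHz.

16 MHz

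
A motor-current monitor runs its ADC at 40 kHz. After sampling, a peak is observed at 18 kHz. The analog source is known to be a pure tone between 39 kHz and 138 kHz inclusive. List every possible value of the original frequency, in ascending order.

Frequencies that alias to 18 kHz are k·fs ± 18 kHz for integer k ≥ 0.
k=0: 18 kHz.
k=1: 22 kHz, 58 kHz.
k=2: 62 kHz, 98 kHz.
k=3: 102 kHz, 138 kHz.
k=4: 142 kHz, 178 kHz.
Within [39 kHz, 138 kHz]: 58 kHz, 62 kHz, 98 kHz, 102 kHz, 138 kHz.

58 kHz, 62 kHz, 98 kHz, 102 kHz, 138 kHz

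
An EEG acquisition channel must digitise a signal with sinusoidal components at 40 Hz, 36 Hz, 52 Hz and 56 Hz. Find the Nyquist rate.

112 Hz

Highest-frequency component: 56 Hz.
Nyquist rate = 2 × 56 Hz = 112 Hz.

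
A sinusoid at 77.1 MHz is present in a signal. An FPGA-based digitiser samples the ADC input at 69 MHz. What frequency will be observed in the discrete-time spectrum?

8.1 MHz

77.1 MHz mod fs = 8.1 MHz.
8.1 MHz ≤ fs/2 = 34.5 MHz, appears at 8.1 MHz.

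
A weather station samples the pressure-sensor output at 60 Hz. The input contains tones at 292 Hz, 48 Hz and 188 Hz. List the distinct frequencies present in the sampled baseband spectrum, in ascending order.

fs/2 = 30 Hz.
292 Hz mod fs = 52 Hz.
52 Hz > fs/2 = 30 Hz, folds to fs − 52 Hz = 8 Hz.
48 Hz > fs/2 = 30 Hz, folds to fs − 48 Hz = 12 Hz.
188 Hz mod fs = 8 Hz.
8 Hz ≤ fs/2 = 30 Hz, appears at 8 Hz.
Distinct values: {8 Hz, 12 Hz}.

8 Hz, 12 Hz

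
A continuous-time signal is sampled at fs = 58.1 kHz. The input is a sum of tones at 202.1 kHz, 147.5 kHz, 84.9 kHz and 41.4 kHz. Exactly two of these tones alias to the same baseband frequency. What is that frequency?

fs/2 = 29.05 kHz.
202.1 kHz mod fs = 27.8 kHz.
27.8 kHz ≤ fs/2 = 29.05 kHz, appears at 27.8 kHz.
147.5 kHz mod fs = 31.3 kHz.
31.3 kHz > fs/2 = 29.05 kHz, folds to fs − 31.3 kHz = 26.8 kHz.
84.9 kHz mod fs = 26.8 kHz.
26.8 kHz ≤ fs/2 = 29.05 kHz, appears at 26.8 kHz.
41.4 kHz > fs/2 = 29.05 kHz, folds to fs − 41.4 kHz = 16.7 kHz.
84.9 kHz and 147.5 kHz both map to 26.8 kHz.

26.8 kHz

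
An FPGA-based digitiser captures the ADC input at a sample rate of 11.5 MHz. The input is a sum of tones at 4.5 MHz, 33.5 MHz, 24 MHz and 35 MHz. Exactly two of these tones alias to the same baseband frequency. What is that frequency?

1 MHz

fs/2 = 5.75 MHz.
4.5 MHz ≤ fs/2 = 5.75 MHz, passes unchanged.
33.5 MHz mod fs = 10.5 MHz.
10.5 MHz > fs/2 = 5.75 MHz, folds to fs − 10.5 MHz = 1 MHz.
24 MHz mod fs = 1 MHz.
1 MHz ≤ fs/2 = 5.75 MHz, appears at 1 MHz.
35 MHz mod fs = 0.5 MHz.
0.5 MHz ≤ fs/2 = 5.75 MHz, appears at 0.5 MHz.
24 MHz and 33.5 MHz both map to 1 MHz.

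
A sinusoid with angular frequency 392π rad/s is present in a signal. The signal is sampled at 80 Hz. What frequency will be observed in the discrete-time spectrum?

36 Hz

ω = 392π rad/s → f = ω/(2π) = 196 Hz.
196 Hz mod fs = 36 Hz.
36 Hz ≤ fs/2 = 40 Hz, appears at 36 Hz.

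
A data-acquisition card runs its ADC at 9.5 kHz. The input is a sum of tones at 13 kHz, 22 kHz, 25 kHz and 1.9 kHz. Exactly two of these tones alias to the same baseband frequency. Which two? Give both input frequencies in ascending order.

fs/2 = 4.75 kHz.
13 kHz mod fs = 3.5 kHz.
3.5 kHz ≤ fs/2 = 4.75 kHz, appears at 3.5 kHz.
22 kHz mod fs = 3 kHz.
3 kHz ≤ fs/2 = 4.75 kHz, appears at 3 kHz.
25 kHz mod fs = 6 kHz.
6 kHz > fs/2 = 4.75 kHz, folds to fs − 6 kHz = 3.5 kHz.
1.9 kHz ≤ fs/2 = 4.75 kHz, passes unchanged.
13 kHz and 25 kHz both map to 3.5 kHz.

13 kHz, 25 kHz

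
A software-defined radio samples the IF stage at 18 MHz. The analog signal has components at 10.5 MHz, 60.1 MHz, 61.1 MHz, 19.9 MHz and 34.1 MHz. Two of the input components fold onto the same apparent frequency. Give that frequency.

fs/2 = 9 MHz.
10.5 MHz > fs/2 = 9 MHz, folds to fs − 10.5 MHz = 7.5 MHz.
60.1 MHz mod fs = 6.1 MHz.
6.1 MHz ≤ fs/2 = 9 MHz, appears at 6.1 MHz.
61.1 MHz mod fs = 7.1 MHz.
7.1 MHz ≤ fs/2 = 9 MHz, appears at 7.1 MHz.
19.9 MHz mod fs = 1.9 MHz.
1.9 MHz ≤ fs/2 = 9 MHz, appears at 1.9 MHz.
34.1 MHz mod fs = 16.1 MHz.
16.1 MHz > fs/2 = 9 MHz, folds to fs − 16.1 MHz = 1.9 MHz.
19.9 MHz and 34.1 MHz both map to 1.9 MHz.

1.9 MHz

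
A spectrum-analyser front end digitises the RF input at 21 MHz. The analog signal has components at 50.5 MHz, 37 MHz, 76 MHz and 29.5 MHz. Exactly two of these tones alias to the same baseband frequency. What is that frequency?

fs/2 = 10.5 MHz.
50.5 MHz mod fs = 8.5 MHz.
8.5 MHz ≤ fs/2 = 10.5 MHz, appears at 8.5 MHz.
37 MHz mod fs = 16 MHz.
16 MHz > fs/2 = 10.5 MHz, folds to fs − 16 MHz = 5 MHz.
76 MHz mod fs = 13 MHz.
13 MHz > fs/2 = 10.5 MHz, folds to fs − 13 MHz = 8 MHz.
29.5 MHz mod fs = 8.5 MHz.
8.5 MHz ≤ fs/2 = 10.5 MHz, appears at 8.5 MHz.
29.5 MHz and 50.5 MHz both map to 8.5 MHz.

8.5 MHz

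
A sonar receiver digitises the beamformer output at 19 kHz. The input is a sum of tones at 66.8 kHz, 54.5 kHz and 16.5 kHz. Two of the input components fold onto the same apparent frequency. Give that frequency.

fs/2 = 9.5 kHz.
66.8 kHz mod fs = 9.8 kHz.
9.8 kHz > fs/2 = 9.5 kHz, folds to fs − 9.8 kHz = 9.2 kHz.
54.5 kHz mod fs = 16.5 kHz.
16.5 kHz > fs/2 = 9.5 kHz, folds to fs − 16.5 kHz = 2.5 kHz.
16.5 kHz > fs/2 = 9.5 kHz, folds to fs − 16.5 kHz = 2.5 kHz.
16.5 kHz and 54.5 kHz both map to 2.5 kHz.

2.5 kHz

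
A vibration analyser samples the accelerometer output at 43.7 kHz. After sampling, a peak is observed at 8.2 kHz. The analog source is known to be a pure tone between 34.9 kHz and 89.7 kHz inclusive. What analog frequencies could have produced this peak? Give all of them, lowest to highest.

35.5 kHz, 51.9 kHz, 79.2 kHz

Frequencies that alias to 8.2 kHz are k·fs ± 8.2 kHz for integer k ≥ 0.
k=0: 8.2 kHz.
k=1: 35.5 kHz, 51.9 kHz.
k=2: 79.2 kHz, 95.6 kHz.
k=3: 122.9 kHz, 139.3 kHz.
Within [34.9 kHz, 89.7 kHz]: 35.5 kHz, 51.9 kHz, 79.2 kHz.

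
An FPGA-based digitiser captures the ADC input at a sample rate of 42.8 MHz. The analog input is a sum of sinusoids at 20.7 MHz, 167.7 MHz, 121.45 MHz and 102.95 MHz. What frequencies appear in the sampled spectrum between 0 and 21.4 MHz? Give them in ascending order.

fs/2 = 21.4 MHz.
20.7 MHz ≤ fs/2 = 21.4 MHz, passes unchanged.
167.7 MHz mod fs = 39.3 MHz.
39.3 MHz > fs/2 = 21.4 MHz, folds to fs − 39.3 MHz = 3.5 MHz.
121.45 MHz mod fs = 35.85 MHz.
35.85 MHz > fs/2 = 21.4 MHz, folds to fs − 35.85 MHz = 6.95 MHz.
102.95 MHz mod fs = 17.35 MHz.
17.35 MHz ≤ fs/2 = 21.4 MHz, appears at 17.35 MHz.
Distinct values: {3.5 MHz, 6.95 MHz, 17.35 MHz, 20.7 MHz}.

3.5 MHz, 6.95 MHz, 17.35 MHz, 20.7 MHz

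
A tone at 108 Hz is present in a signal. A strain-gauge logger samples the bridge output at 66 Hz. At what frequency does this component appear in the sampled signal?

108 Hz mod fs = 42 Hz.
42 Hz > fs/2 = 33 Hz, folds to fs − 42 Hz = 24 Hz.

24 Hz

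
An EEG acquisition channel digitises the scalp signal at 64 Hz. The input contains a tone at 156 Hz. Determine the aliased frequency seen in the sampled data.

156 Hz mod fs = 28 Hz.
28 Hz ≤ fs/2 = 32 Hz, appears at 28 Hz.

28 Hz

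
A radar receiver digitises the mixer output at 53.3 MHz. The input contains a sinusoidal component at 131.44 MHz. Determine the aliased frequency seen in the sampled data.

24.84 MHz

131.44 MHz mod fs = 24.84 MHz.
24.84 MHz ≤ fs/2 = 26.65 MHz, appears at 24.84 MHz.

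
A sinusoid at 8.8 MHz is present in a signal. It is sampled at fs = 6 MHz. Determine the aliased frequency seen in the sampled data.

2.8 MHz

8.8 MHz mod fs = 2.8 MHz.
2.8 MHz ≤ fs/2 = 3 MHz, appears at 2.8 MHz.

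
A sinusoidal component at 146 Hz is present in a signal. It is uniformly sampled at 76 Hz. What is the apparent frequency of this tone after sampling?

146 Hz mod fs = 70 Hz.
70 Hz > fs/2 = 38 Hz, folds to fs − 70 Hz = 6 Hz.

6 Hz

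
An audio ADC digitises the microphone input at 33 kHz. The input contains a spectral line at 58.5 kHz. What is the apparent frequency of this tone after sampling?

7.5 kHz

58.5 kHz mod fs = 25.5 kHz.
25.5 kHz > fs/2 = 16.5 kHz, folds to fs − 25.5 kHz = 7.5 kHz.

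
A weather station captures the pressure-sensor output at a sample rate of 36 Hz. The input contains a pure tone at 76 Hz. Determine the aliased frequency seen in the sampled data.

76 Hz mod fs = 4 Hz.
4 Hz ≤ fs/2 = 18 Hz, appears at 4 Hz.

4 Hz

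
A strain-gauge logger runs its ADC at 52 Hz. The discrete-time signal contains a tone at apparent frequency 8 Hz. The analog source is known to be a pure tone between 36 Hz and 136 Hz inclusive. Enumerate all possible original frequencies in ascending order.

Frequencies that alias to 8 Hz are k·fs ± 8 Hz for integer k ≥ 0.
k=0: 8 Hz.
k=1: 44 Hz, 60 Hz.
k=2: 96 Hz, 112 Hz.
k=3: 148 Hz, 164 Hz.
Within [36 Hz, 136 Hz]: 44 Hz, 60 Hz, 96 Hz, 112 Hz.

44 Hz, 60 Hz, 96 Hz, 112 Hz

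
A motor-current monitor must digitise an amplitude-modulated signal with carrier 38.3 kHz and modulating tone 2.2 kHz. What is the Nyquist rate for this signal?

81 kHz

AM sidebands sit at fc ± fm = 36.1 kHz and 40.5 kHz.
Highest-frequency component: 40.5 kHz.
Nyquist rate = 2 × 40.5 kHz = 81 kHz.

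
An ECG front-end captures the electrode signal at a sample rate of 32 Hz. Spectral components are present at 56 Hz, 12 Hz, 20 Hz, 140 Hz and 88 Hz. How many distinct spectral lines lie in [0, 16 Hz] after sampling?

2

fs/2 = 16 Hz.
56 Hz mod fs = 24 Hz.
24 Hz > fs/2 = 16 Hz, folds to fs − 24 Hz = 8 Hz.
12 Hz ≤ fs/2 = 16 Hz, passes unchanged.
20 Hz > fs/2 = 16 Hz, folds to fs − 20 Hz = 12 Hz.
140 Hz mod fs = 12 Hz.
12 Hz ≤ fs/2 = 16 Hz, appears at 12 Hz.
88 Hz mod fs = 24 Hz.
24 Hz > fs/2 = 16 Hz, folds to fs − 24 Hz = 8 Hz.
Distinct values: {8 Hz, 12 Hz} → 2.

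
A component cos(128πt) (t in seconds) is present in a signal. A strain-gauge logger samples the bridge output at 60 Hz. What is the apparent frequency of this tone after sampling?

ω = 128π rad/s → f = ω/(2π) = 64 Hz.
64 Hz mod fs = 4 Hz.
4 Hz ≤ fs/2 = 30 Hz, appears at 4 Hz.

4 Hz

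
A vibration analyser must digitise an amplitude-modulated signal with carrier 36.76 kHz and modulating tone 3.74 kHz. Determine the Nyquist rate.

81 kHz

AM sidebands sit at fc ± fm = 33.02 kHz and 40.5 kHz.
Highest-frequency component: 40.5 kHz.
Nyquist rate = 2 × 40.5 kHz = 81 kHz.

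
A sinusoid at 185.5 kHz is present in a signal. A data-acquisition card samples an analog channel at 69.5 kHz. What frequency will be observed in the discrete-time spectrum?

23 kHz

185.5 kHz mod fs = 46.5 kHz.
46.5 kHz > fs/2 = 34.75 kHz, folds to fs − 46.5 kHz = 23 kHz.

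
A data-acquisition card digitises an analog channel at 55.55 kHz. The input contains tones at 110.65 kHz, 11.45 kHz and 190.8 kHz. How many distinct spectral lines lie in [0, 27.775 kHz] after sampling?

fs/2 = 27.775 kHz.
110.65 kHz mod fs = 55.1 kHz.
55.1 kHz > fs/2 = 27.775 kHz, folds to fs − 55.1 kHz = 0.45 kHz.
11.45 kHz ≤ fs/2 = 27.775 kHz, passes unchanged.
190.8 kHz mod fs = 24.15 kHz.
24.15 kHz ≤ fs/2 = 27.775 kHz, appears at 24.15 kHz.
Distinct values: {0.45 kHz, 11.45 kHz, 24.15 kHz} → 3.

3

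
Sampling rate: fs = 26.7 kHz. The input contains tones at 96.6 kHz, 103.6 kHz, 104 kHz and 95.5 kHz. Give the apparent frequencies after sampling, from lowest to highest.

2.8 kHz, 3.2 kHz, 10.2 kHz, 11.3 kHz

fs/2 = 13.35 kHz.
96.6 kHz mod fs = 16.5 kHz.
16.5 kHz > fs/2 = 13.35 kHz, folds to fs − 16.5 kHz = 10.2 kHz.
103.6 kHz mod fs = 23.5 kHz.
23.5 kHz > fs/2 = 13.35 kHz, folds to fs − 23.5 kHz = 3.2 kHz.
104 kHz mod fs = 23.9 kHz.
23.9 kHz > fs/2 = 13.35 kHz, folds to fs − 23.9 kHz = 2.8 kHz.
95.5 kHz mod fs = 15.4 kHz.
15.4 kHz > fs/2 = 13.35 kHz, folds to fs − 15.4 kHz = 11.3 kHz.
Distinct values: {2.8 kHz, 3.2 kHz, 10.2 kHz, 11.3 kHz}.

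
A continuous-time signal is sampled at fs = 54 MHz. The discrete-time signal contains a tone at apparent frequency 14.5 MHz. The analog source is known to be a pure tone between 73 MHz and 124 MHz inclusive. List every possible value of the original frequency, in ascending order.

93.5 MHz, 122.5 MHz

Frequencies that alias to 14.5 MHz are k·fs ± 14.5 MHz for integer k ≥ 0.
k=0: 14.5 MHz.
k=1: 39.5 MHz, 68.5 MHz.
k=2: 93.5 MHz, 122.5 MHz.
k=3: 147.5 MHz, 176.5 MHz.
Within [73 MHz, 124 MHz]: 93.5 MHz, 122.5 MHz.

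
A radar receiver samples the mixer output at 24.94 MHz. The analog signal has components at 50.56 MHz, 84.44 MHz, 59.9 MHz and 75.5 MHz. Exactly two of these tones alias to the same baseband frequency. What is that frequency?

fs/2 = 12.47 MHz.
50.56 MHz mod fs = 0.68 MHz.
0.68 MHz ≤ fs/2 = 12.47 MHz, appears at 0.68 MHz.
84.44 MHz mod fs = 9.62 MHz.
9.62 MHz ≤ fs/2 = 12.47 MHz, appears at 9.62 MHz.
59.9 MHz mod fs = 10.02 MHz.
10.02 MHz ≤ fs/2 = 12.47 MHz, appears at 10.02 MHz.
75.5 MHz mod fs = 0.68 MHz.
0.68 MHz ≤ fs/2 = 12.47 MHz, appears at 0.68 MHz.
50.56 MHz and 75.5 MHz both map to 0.68 MHz.

0.68 MHz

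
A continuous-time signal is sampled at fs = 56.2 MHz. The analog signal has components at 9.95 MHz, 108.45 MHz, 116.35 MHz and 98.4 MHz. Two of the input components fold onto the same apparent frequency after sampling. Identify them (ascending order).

108.45 MHz, 116.35 MHz

fs/2 = 28.1 MHz.
9.95 MHz ≤ fs/2 = 28.1 MHz, passes unchanged.
108.45 MHz mod fs = 52.25 MHz.
52.25 MHz > fs/2 = 28.1 MHz, folds to fs − 52.25 MHz = 3.95 MHz.
116.35 MHz mod fs = 3.95 MHz.
3.95 MHz ≤ fs/2 = 28.1 MHz, appears at 3.95 MHz.
98.4 MHz mod fs = 42.2 MHz.
42.2 MHz > fs/2 = 28.1 MHz, folds to fs − 42.2 MHz = 14 MHz.
108.45 MHz and 116.35 MHz both map to 3.95 MHz.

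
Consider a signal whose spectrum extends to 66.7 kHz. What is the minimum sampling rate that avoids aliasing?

133.4 kHz

Nyquist rate = 2 × 66.7 kHz = 133.4 kHz.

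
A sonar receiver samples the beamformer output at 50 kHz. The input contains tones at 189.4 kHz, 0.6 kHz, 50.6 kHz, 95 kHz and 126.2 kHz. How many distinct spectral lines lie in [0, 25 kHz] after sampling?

4

fs/2 = 25 kHz.
189.4 kHz mod fs = 39.4 kHz.
39.4 kHz > fs/2 = 25 kHz, folds to fs − 39.4 kHz = 10.6 kHz.
0.6 kHz ≤ fs/2 = 25 kHz, passes unchanged.
50.6 kHz mod fs = 0.6 kHz.
0.6 kHz ≤ fs/2 = 25 kHz, appears at 0.6 kHz.
95 kHz mod fs = 45 kHz.
45 kHz > fs/2 = 25 kHz, folds to fs − 45 kHz = 5 kHz.
126.2 kHz mod fs = 26.2 kHz.
26.2 kHz > fs/2 = 25 kHz, folds to fs − 26.2 kHz = 23.8 kHz.
Distinct values: {0.6 kHz, 5 kHz, 10.6 kHz, 23.8 kHz} → 4.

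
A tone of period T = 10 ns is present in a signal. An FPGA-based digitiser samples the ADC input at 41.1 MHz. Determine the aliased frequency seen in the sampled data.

17.8 MHz

T = 10 ns → f = 1/T = 100 MHz.
100 MHz mod fs = 17.8 MHz.
17.8 MHz ≤ fs/2 = 20.55 MHz, appears at 17.8 MHz.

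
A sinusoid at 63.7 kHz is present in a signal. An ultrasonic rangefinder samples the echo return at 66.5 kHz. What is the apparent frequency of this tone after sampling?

63.7 kHz > fs/2 = 33.25 kHz, folds to fs − 63.7 kHz = 2.8 kHz.

2.8 kHz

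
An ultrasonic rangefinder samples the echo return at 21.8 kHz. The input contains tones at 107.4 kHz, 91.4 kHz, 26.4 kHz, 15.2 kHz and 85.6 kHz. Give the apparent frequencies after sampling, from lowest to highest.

1.6 kHz, 4.2 kHz, 4.6 kHz, 6.6 kHz

fs/2 = 10.9 kHz.
107.4 kHz mod fs = 20.2 kHz.
20.2 kHz > fs/2 = 10.9 kHz, folds to fs − 20.2 kHz = 1.6 kHz.
91.4 kHz mod fs = 4.2 kHz.
4.2 kHz ≤ fs/2 = 10.9 kHz, appears at 4.2 kHz.
26.4 kHz mod fs = 4.6 kHz.
4.6 kHz ≤ fs/2 = 10.9 kHz, appears at 4.6 kHz.
15.2 kHz > fs/2 = 10.9 kHz, folds to fs − 15.2 kHz = 6.6 kHz.
85.6 kHz mod fs = 20.2 kHz.
20.2 kHz > fs/2 = 10.9 kHz, folds to fs − 20.2 kHz = 1.6 kHz.
Distinct values: {1.6 kHz, 4.2 kHz, 4.6 kHz, 6.6 kHz}.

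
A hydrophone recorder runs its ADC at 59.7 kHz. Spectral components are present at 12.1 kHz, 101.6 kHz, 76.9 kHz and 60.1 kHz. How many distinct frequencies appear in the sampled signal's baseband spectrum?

fs/2 = 29.85 kHz.
12.1 kHz ≤ fs/2 = 29.85 kHz, passes unchanged.
101.6 kHz mod fs = 41.9 kHz.
41.9 kHz > fs/2 = 29.85 kHz, folds to fs − 41.9 kHz = 17.8 kHz.
76.9 kHz mod fs = 17.2 kHz.
17.2 kHz ≤ fs/2 = 29.85 kHz, appears at 17.2 kHz.
60.1 kHz mod fs = 0.4 kHz.
0.4 kHz ≤ fs/2 = 29.85 kHz, appears at 0.4 kHz.
Distinct values: {0.4 kHz, 12.1 kHz, 17.2 kHz, 17.8 kHz} → 4.

4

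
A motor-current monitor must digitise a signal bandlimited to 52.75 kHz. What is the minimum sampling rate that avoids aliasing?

105.5 kHz

Nyquist rate = 2 × 52.75 kHz = 105.5 kHz.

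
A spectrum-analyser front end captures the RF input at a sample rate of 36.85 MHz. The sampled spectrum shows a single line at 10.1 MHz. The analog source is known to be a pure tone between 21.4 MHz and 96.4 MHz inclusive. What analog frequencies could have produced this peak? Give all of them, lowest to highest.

26.75 MHz, 46.95 MHz, 63.6 MHz, 83.8 MHz

Frequencies that alias to 10.1 MHz are k·fs ± 10.1 MHz for integer k ≥ 0.
k=0: 10.1 MHz.
k=1: 26.75 MHz, 46.95 MHz.
k=2: 63.6 MHz, 83.8 MHz.
k=3: 100.45 MHz, 120.65 MHz.
Within [21.4 MHz, 96.4 MHz]: 26.75 MHz, 46.95 MHz, 63.6 MHz, 83.8 MHz.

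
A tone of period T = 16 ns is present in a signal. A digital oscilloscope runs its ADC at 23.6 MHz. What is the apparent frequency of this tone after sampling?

T = 16 ns → f = 1/T = 62.5 MHz.
62.5 MHz mod fs = 15.3 MHz.
15.3 MHz > fs/2 = 11.8 MHz, folds to fs − 15.3 MHz = 8.3 MHz.

8.3 MHz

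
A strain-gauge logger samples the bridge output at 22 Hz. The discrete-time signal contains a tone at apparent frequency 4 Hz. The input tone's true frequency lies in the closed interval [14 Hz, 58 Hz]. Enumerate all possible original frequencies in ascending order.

18 Hz, 26 Hz, 40 Hz, 48 Hz

Frequencies that alias to 4 Hz are k·fs ± 4 Hz for integer k ≥ 0.
k=0: 4 Hz.
k=1: 18 Hz, 26 Hz.
k=2: 40 Hz, 48 Hz.
k=3: 62 Hz, 70 Hz.
Within [14 Hz, 58 Hz]: 18 Hz, 26 Hz, 40 Hz, 48 Hz.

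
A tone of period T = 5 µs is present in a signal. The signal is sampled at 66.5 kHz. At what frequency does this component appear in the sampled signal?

0.5 kHz

T = 5 µs → f = 1/T = 200 kHz.
200 kHz mod fs = 0.5 kHz.
0.5 kHz ≤ fs/2 = 33.25 kHz, appears at 0.5 kHz.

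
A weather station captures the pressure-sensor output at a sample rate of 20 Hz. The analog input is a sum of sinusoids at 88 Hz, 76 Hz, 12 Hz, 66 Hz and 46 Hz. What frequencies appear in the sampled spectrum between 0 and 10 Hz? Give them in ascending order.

fs/2 = 10 Hz.
88 Hz mod fs = 8 Hz.
8 Hz ≤ fs/2 = 10 Hz, appears at 8 Hz.
76 Hz mod fs = 16 Hz.
16 Hz > fs/2 = 10 Hz, folds to fs − 16 Hz = 4 Hz.
12 Hz > fs/2 = 10 Hz, folds to fs − 12 Hz = 8 Hz.
66 Hz mod fs = 6 Hz.
6 Hz ≤ fs/2 = 10 Hz, appears at 6 Hz.
46 Hz mod fs = 6 Hz.
6 Hz ≤ fs/2 = 10 Hz, appears at 6 Hz.
Distinct values: {4 Hz, 6 Hz, 8 Hz}.

4 Hz, 6 Hz, 8 Hz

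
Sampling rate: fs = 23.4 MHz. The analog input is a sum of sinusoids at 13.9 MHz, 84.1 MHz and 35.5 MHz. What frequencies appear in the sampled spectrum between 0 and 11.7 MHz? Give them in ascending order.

fs/2 = 11.7 MHz.
13.9 MHz > fs/2 = 11.7 MHz, folds to fs − 13.9 MHz = 9.5 MHz.
84.1 MHz mod fs = 13.9 MHz.
13.9 MHz > fs/2 = 11.7 MHz, folds to fs − 13.9 MHz = 9.5 MHz.
35.5 MHz mod fs = 12.1 MHz.
12.1 MHz > fs/2 = 11.7 MHz, folds to fs − 12.1 MHz = 11.3 MHz.
Distinct values: {9.5 MHz, 11.3 MHz}.

9.5 MHz, 11.3 MHz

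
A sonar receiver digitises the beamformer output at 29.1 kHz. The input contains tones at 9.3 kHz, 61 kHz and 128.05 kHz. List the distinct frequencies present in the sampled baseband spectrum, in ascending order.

2.8 kHz, 9.3 kHz, 11.65 kHz

fs/2 = 14.55 kHz.
9.3 kHz ≤ fs/2 = 14.55 kHz, passes unchanged.
61 kHz mod fs = 2.8 kHz.
2.8 kHz ≤ fs/2 = 14.55 kHz, appears at 2.8 kHz.
128.05 kHz mod fs = 11.65 kHz.
11.65 kHz ≤ fs/2 = 14.55 kHz, appears at 11.65 kHz.
Distinct values: {2.8 kHz, 9.3 kHz, 11.65 kHz}.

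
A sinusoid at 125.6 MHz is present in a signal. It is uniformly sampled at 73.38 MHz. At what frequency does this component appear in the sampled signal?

21.16 MHz

125.6 MHz mod fs = 52.22 MHz.
52.22 MHz > fs/2 = 36.69 MHz, folds to fs − 52.22 MHz = 21.16 MHz.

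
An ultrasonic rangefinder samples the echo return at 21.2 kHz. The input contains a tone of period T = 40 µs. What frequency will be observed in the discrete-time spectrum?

T = 40 µs → f = 1/T = 25 kHz.
25 kHz mod fs = 3.8 kHz.
3.8 kHz ≤ fs/2 = 10.6 kHz, appears at 3.8 kHz.

3.8 kHz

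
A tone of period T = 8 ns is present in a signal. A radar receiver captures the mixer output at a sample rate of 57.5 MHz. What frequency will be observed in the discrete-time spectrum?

T = 8 ns → f = 1/T = 125 MHz.
125 MHz mod fs = 10 MHz.
10 MHz ≤ fs/2 = 28.75 MHz, appears at 10 MHz.

10 MHz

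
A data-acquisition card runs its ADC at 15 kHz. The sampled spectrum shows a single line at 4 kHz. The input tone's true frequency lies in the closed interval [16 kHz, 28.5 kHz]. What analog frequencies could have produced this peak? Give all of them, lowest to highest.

19 kHz, 26 kHz

Frequencies that alias to 4 kHz are k·fs ± 4 kHz for integer k ≥ 0.
k=0: 4 kHz.
k=1: 11 kHz, 19 kHz.
k=2: 26 kHz, 34 kHz.
k=3: 41 kHz, 49 kHz.
Within [16 kHz, 28.5 kHz]: 19 kHz, 26 kHz.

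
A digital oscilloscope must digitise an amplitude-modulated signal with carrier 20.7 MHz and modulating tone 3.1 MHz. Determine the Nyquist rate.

47.6 MHz

AM sidebands sit at fc ± fm = 17.6 MHz and 23.8 MHz.
Highest-frequency component: 23.8 MHz.
Nyquist rate = 2 × 23.8 MHz = 47.6 MHz.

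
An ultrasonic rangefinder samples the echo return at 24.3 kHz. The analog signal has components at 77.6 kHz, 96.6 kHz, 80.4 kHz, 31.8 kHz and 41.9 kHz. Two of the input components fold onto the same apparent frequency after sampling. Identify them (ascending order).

fs/2 = 12.15 kHz.
77.6 kHz mod fs = 4.7 kHz.
4.7 kHz ≤ fs/2 = 12.15 kHz, appears at 4.7 kHz.
96.6 kHz mod fs = 23.7 kHz.
23.7 kHz > fs/2 = 12.15 kHz, folds to fs − 23.7 kHz = 0.6 kHz.
80.4 kHz mod fs = 7.5 kHz.
7.5 kHz ≤ fs/2 = 12.15 kHz, appears at 7.5 kHz.
31.8 kHz mod fs = 7.5 kHz.
7.5 kHz ≤ fs/2 = 12.15 kHz, appears at 7.5 kHz.
41.9 kHz mod fs = 17.6 kHz.
17.6 kHz > fs/2 = 12.15 kHz, folds to fs − 17.6 kHz = 6.7 kHz.
31.8 kHz and 80.4 kHz both map to 7.5 kHz.

31.8 kHz, 80.4 kHz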